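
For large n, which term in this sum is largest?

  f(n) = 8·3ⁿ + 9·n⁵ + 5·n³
8·3ⁿ

Looking at each term:
  - 8·3ⁿ is O(3ⁿ)
  - 9·n⁵ is O(n⁵)
  - 5·n³ is O(n³)

The term 8·3ⁿ (O(3ⁿ)) grows fastest and dominates all others.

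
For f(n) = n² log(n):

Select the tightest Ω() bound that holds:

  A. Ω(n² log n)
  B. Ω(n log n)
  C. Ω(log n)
A

f(n) = n² log(n) is Ω(n² log n).
All listed options are valid Big-Ω bounds (lower bounds),
but Ω(n² log n) is the tightest (largest valid bound).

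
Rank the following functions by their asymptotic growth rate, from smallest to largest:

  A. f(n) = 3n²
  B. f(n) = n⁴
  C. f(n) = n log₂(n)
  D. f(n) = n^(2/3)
D < C < A < B

Comparing growth rates:
D = n^(2/3) is O(n^(2/3))
C = n log₂(n) is O(n log n)
A = 3n² is O(n²)
B = n⁴ is O(n⁴)

Therefore, the order from slowest to fastest is: D < C < A < B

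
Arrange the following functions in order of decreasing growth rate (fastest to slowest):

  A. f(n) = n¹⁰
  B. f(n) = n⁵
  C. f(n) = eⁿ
C > A > B

Comparing growth rates:
C = eⁿ is O(eⁿ)
A = n¹⁰ is O(n¹⁰)
B = n⁵ is O(n⁵)

Therefore, the order from fastest to slowest is: C > A > B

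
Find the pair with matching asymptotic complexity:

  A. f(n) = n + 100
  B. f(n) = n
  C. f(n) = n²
A and B

Examining each function:
  A. n + 100 is O(n)
  B. n is O(n)
  C. n² is O(n²)

Functions A and B both have the same complexity class.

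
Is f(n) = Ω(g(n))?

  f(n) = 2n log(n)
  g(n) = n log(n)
True

f(n) = 2n log(n) and g(n) = n log(n) are both O(n log n).
Big-Ω permits equal growth rates (f ≥ c·g for some c > 0), so f(n) = Ω(g(n)) is true.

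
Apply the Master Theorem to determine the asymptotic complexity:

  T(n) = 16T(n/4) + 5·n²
Θ(n² log n)

Master Theorem: a = 16, b = 4, f(n) = 5·n².
Compute the critical exponent d = log₄(16) = 2.
Compare f(n) = Θ(n²) against n^d:
  k = 2 = d, so f(n) = Θ(n^d) — Case 2.
  Work is balanced across levels: T(n) = Θ(n^d log n) = Θ(n² log n).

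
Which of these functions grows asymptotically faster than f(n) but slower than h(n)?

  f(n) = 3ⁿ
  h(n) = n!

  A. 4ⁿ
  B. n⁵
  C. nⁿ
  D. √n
A

We need g(n) with 3ⁿ = o(g(n)) and g(n) = o(n!), i.e. O(3ⁿ) ≺ g ≺ O(n!).
Check each option:
  A. 4ⁿ — O(4ⁿ) is strictly between O(3ⁿ) and O(n!) ✓
  B. n⁵ — O(n⁵) does not grow strictly faster than f(n)
  C. nⁿ — O(nⁿ) does not grow strictly slower than h(n)
  D. √n — O(√n) does not grow strictly faster than f(n)

Only option A (4ⁿ) lies strictly between.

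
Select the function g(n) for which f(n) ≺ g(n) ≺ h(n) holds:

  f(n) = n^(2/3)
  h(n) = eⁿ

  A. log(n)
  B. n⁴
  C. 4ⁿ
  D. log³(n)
B

We need g(n) with n^(2/3) = o(g(n)) and g(n) = o(eⁿ), i.e. O(n^(2/3)) ≺ g ≺ O(eⁿ).
Check each option:
  A. log(n) — O(log n) does not grow strictly faster than f(n)
  B. n⁴ — O(n⁴) is strictly between O(n^(2/3)) and O(eⁿ) ✓
  C. 4ⁿ — O(4ⁿ) does not grow strictly slower than h(n)
  D. log³(n) — O(log³ n) does not grow strictly faster than f(n)

Only option B (n⁴) lies strictly between.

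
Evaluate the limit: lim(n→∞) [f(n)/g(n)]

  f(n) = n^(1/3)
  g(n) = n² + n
0

Since n^(1/3) (O(n^(1/3))) grows slower than n² + n (O(n²)),
the ratio f(n)/g(n) → 0 as n → ∞.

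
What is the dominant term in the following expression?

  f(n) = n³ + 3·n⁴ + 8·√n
3·n⁴

Looking at each term:
  - n³ is O(n³)
  - 3·n⁴ is O(n⁴)
  - 8·√n is O(√n)

The term 3·n⁴ (O(n⁴)) grows fastest and dominates all others.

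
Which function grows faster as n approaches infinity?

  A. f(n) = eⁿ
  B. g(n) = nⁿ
B

f(n) = eⁿ is O(eⁿ), while g(n) = nⁿ is O(nⁿ).
Since O(nⁿ) grows faster than O(eⁿ), g(n) dominates.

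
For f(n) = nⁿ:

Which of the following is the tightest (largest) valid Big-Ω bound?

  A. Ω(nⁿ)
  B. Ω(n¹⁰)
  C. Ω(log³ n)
A

f(n) = nⁿ is Ω(nⁿ).
All listed options are valid Big-Ω bounds (lower bounds),
but Ω(nⁿ) is the tightest (largest valid bound).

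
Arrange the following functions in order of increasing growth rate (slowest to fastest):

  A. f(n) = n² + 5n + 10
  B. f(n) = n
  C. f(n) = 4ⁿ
B < A < C

Comparing growth rates:
B = n is O(n)
A = n² + 5n + 10 is O(n²)
C = 4ⁿ is O(4ⁿ)

Therefore, the order from slowest to fastest is: B < A < C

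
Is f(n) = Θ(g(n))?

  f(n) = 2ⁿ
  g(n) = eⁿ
False

f(n) = 2ⁿ is O(2ⁿ), and g(n) = eⁿ is O(eⁿ).
Since they have different growth rates, f(n) = Θ(g(n)) is false.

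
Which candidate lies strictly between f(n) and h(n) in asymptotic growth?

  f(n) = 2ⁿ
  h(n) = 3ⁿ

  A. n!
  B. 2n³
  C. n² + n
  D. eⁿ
D

We need g(n) with 2ⁿ = o(g(n)) and g(n) = o(3ⁿ), i.e. O(2ⁿ) ≺ g ≺ O(3ⁿ).
Check each option:
  A. n! — O(n!) does not grow strictly slower than h(n)
  B. 2n³ — O(n³) does not grow strictly faster than f(n)
  C. n² + n — O(n²) does not grow strictly faster than f(n)
  D. eⁿ — O(eⁿ) is strictly between O(2ⁿ) and O(3ⁿ) ✓

Only option D (eⁿ) lies strictly between.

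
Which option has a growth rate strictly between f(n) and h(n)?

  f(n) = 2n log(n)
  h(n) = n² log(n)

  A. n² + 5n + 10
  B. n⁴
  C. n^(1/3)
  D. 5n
A

We need g(n) with 2n log(n) = o(g(n)) and g(n) = o(n² log(n)), i.e. O(n log n) ≺ g ≺ O(n² log n).
Check each option:
  A. n² + 5n + 10 — O(n²) is strictly between O(n log n) and O(n² log n) ✓
  B. n⁴ — O(n⁴) does not grow strictly slower than h(n)
  C. n^(1/3) — O(n^(1/3)) does not grow strictly faster than f(n)
  D. 5n — O(n) does not grow strictly faster than f(n)

Only option A (n² + 5n + 10) lies strictly between.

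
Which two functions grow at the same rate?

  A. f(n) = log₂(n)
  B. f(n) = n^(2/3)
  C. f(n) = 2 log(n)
A and C

Examining each function:
  A. log₂(n) is O(log n)
  B. n^(2/3) is O(n^(2/3))
  C. 2 log(n) is O(log n)

Functions A and C both have the same complexity class.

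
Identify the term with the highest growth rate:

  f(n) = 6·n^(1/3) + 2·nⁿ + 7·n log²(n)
2·nⁿ

Looking at each term:
  - 6·n^(1/3) is O(n^(1/3))
  - 2·nⁿ is O(nⁿ)
  - 7·n log²(n) is O(n log² n)

The term 2·nⁿ (O(nⁿ)) grows fastest and dominates all others.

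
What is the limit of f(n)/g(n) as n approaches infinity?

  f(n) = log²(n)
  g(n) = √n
0

Since log²(n) (O(log² n)) grows slower than √n (O(√n)),
the ratio f(n)/g(n) → 0 as n → ∞.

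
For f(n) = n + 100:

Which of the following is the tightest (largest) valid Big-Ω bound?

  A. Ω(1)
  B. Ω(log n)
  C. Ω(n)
C

f(n) = n + 100 is Ω(n).
All listed options are valid Big-Ω bounds (lower bounds),
but Ω(n) is the tightest (largest valid bound).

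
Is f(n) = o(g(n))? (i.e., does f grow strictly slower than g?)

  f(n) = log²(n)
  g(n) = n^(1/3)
True

f(n) = log²(n) is O(log² n), and g(n) = n^(1/3) is O(n^(1/3)).
Since O(log² n) grows strictly slower than O(n^(1/3)), f(n) = o(g(n)) is true.
This means lim(n→∞) f(n)/g(n) = 0.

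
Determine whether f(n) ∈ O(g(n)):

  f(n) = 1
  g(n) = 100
True

f(n) = 1 and g(n) = 100 are both O(1).
Big-O permits equal growth rates (f ≤ c·g for some c), so f(n) = O(g(n)) is true.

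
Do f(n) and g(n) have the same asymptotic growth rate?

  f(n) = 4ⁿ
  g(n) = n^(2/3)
False

f(n) = 4ⁿ is O(4ⁿ), and g(n) = n^(2/3) is O(n^(2/3)).
Since they have different growth rates, f(n) = Θ(g(n)) is false.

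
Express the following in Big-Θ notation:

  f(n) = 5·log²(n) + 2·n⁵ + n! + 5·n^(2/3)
Θ(n!)

Order the terms by growth rate: 5·log²(n) ≺ 5·n^(2/3) ≺ 2·n⁵ ≺ n!.
The fastest-growing term n! dominates as n → ∞; dropping its constant factor gives Θ(n!).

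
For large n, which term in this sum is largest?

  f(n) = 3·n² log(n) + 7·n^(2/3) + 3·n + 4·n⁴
4·n⁴

Looking at each term:
  - 3·n² log(n) is O(n² log n)
  - 7·n^(2/3) is O(n^(2/3))
  - 3·n is O(n)
  - 4·n⁴ is O(n⁴)

The term 4·n⁴ (O(n⁴)) grows fastest and dominates all others.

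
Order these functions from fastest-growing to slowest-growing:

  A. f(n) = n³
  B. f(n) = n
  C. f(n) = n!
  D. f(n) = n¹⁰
C > D > A > B

Comparing growth rates:
C = n! is O(n!)
D = n¹⁰ is O(n¹⁰)
A = n³ is O(n³)
B = n is O(n)

Therefore, the order from fastest to slowest is: C > D > A > B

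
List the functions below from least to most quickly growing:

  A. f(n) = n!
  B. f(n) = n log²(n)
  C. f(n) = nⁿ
B < A < C

Comparing growth rates:
B = n log²(n) is O(n log² n)
A = n! is O(n!)
C = nⁿ is O(nⁿ)

Therefore, the order from slowest to fastest is: B < A < C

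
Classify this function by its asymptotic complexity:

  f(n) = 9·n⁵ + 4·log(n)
O(n⁵)

The dominant term in 9·n⁵ + 4·log(n) is 9·n⁵, which is Θ(n⁵).
Lower-order terms (4·log(n)) are asymptotically negligible.
Constants are absorbed, so the tightest bound is O(n⁵).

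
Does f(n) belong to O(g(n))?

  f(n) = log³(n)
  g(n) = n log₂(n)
True

f(n) = log³(n) is O(log³ n), and g(n) = n log₂(n) is O(n log n).
Since O(log³ n) ⊆ O(n log n) (f grows no faster than g), f(n) = O(g(n)) is true.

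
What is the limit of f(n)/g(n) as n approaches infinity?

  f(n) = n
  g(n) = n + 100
1

Since n and n + 100 have the same growth rate (O(n)),
the ratio converges to a constant: 1.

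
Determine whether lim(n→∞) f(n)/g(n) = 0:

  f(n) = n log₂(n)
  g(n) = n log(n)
False

f(n) = n log₂(n) is O(n log n), and g(n) = n log(n) is O(n log n).
Since they have the same growth rate, f(n) = o(g(n)) is false.
(f = o(g) requires f to grow strictly slower, not equal.)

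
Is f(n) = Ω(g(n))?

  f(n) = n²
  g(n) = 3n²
True

f(n) = n² and g(n) = 3n² are both O(n²).
Big-Ω permits equal growth rates (f ≥ c·g for some c > 0), so f(n) = Ω(g(n)) is true.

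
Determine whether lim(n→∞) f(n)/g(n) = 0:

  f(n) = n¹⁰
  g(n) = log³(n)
False

f(n) = n¹⁰ is O(n¹⁰), and g(n) = log³(n) is O(log³ n).
Since O(n¹⁰) grows faster than or equal to O(log³ n), f(n) = o(g(n)) is false.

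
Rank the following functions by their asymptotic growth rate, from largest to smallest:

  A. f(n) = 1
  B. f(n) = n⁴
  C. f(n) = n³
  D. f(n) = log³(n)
B > C > D > A

Comparing growth rates:
B = n⁴ is O(n⁴)
C = n³ is O(n³)
D = log³(n) is O(log³ n)
A = 1 is O(1)

Therefore, the order from fastest to slowest is: B > C > D > A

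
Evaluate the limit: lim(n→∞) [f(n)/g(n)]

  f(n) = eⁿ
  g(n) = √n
∞

Since eⁿ (O(eⁿ)) grows faster than √n (O(√n)),
the ratio f(n)/g(n) → ∞ as n → ∞.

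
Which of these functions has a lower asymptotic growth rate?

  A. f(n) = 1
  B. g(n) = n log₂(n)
A

f(n) = 1 is O(1), while g(n) = n log₂(n) is O(n log n).
Since O(1) grows slower than O(n log n), f(n) is dominated.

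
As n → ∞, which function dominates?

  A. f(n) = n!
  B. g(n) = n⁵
A

f(n) = n! is O(n!), while g(n) = n⁵ is O(n⁵).
Since O(n!) grows faster than O(n⁵), f(n) dominates.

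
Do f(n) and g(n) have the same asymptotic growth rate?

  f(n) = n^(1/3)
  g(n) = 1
False

f(n) = n^(1/3) is O(n^(1/3)), and g(n) = 1 is O(1).
Since they have different growth rates, f(n) = Θ(g(n)) is false.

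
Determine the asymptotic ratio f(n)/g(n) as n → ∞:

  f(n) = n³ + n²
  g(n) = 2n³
1/2

Since n³ + n² and 2n³ have the same growth rate (O(n³)),
the ratio converges to a constant: 1/2.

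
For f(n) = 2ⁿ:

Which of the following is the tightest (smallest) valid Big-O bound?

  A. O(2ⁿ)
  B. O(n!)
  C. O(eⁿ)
A

f(n) = 2ⁿ is O(2ⁿ).
All listed options are valid Big-O bounds (upper bounds),
but O(2ⁿ) is the tightest (smallest valid bound).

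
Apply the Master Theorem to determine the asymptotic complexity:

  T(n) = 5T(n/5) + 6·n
Θ(n log n)

Master Theorem: a = 5, b = 5, f(n) = 6·n.
Compute the critical exponent d = log₅(5) = 1.
Compare f(n) = Θ(n) against n^d:
  k = 1 = d, so f(n) = Θ(n^d) — Case 2.
  Work is balanced across levels: T(n) = Θ(n^d log n) = Θ(n log n).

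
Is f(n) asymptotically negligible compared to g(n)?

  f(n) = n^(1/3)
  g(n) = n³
True

f(n) = n^(1/3) is O(n^(1/3)), and g(n) = n³ is O(n³).
Since O(n^(1/3)) grows strictly slower than O(n³), f(n) = o(g(n)) is true.
This means lim(n→∞) f(n)/g(n) = 0.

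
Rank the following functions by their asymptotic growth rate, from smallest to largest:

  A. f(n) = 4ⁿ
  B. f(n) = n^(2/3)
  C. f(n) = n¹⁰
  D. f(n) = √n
D < B < C < A

Comparing growth rates:
D = √n is O(√n)
B = n^(2/3) is O(n^(2/3))
C = n¹⁰ is O(n¹⁰)
A = 4ⁿ is O(4ⁿ)

Therefore, the order from slowest to fastest is: D < B < C < A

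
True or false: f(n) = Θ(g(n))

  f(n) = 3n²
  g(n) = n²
True

f(n) = 3n² and g(n) = n² are both O(n²).
Since they have the same asymptotic growth rate, f(n) = Θ(g(n)) is true.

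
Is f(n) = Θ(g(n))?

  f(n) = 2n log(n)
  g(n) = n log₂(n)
True

f(n) = 2n log(n) and g(n) = n log₂(n) are both O(n log n).
Since they have the same asymptotic growth rate, f(n) = Θ(g(n)) is true.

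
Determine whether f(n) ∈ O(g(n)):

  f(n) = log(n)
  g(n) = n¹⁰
True

f(n) = log(n) is O(log n), and g(n) = n¹⁰ is O(n¹⁰).
Since O(log n) ⊆ O(n¹⁰) (f grows no faster than g), f(n) = O(g(n)) is true.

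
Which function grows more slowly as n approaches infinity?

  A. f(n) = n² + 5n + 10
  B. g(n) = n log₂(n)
B

f(n) = n² + 5n + 10 is O(n²), while g(n) = n log₂(n) is O(n log n).
Since O(n log n) grows slower than O(n²), g(n) is dominated.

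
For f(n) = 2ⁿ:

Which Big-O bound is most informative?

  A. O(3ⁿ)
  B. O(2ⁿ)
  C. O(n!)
B

f(n) = 2ⁿ is O(2ⁿ).
All listed options are valid Big-O bounds (upper bounds),
but O(2ⁿ) is the tightest (smallest valid bound).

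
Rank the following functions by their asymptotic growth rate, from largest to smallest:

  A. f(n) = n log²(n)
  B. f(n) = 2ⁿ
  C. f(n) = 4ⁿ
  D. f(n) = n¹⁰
C > B > D > A

Comparing growth rates:
C = 4ⁿ is O(4ⁿ)
B = 2ⁿ is O(2ⁿ)
D = n¹⁰ is O(n¹⁰)
A = n log²(n) is O(n log² n)

Therefore, the order from fastest to slowest is: C > B > D > A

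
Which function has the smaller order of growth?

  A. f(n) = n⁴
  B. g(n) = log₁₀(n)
B

f(n) = n⁴ is O(n⁴), while g(n) = log₁₀(n) is O(log n).
Since O(log n) grows slower than O(n⁴), g(n) is dominated.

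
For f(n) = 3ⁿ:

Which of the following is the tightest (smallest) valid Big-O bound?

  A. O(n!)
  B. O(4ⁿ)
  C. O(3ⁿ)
C

f(n) = 3ⁿ is O(3ⁿ).
All listed options are valid Big-O bounds (upper bounds),
but O(3ⁿ) is the tightest (smallest valid bound).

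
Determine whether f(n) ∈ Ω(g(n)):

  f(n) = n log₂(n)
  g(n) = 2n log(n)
True

f(n) = n log₂(n) and g(n) = 2n log(n) are both O(n log n).
Big-Ω permits equal growth rates (f ≥ c·g for some c > 0), so f(n) = Ω(g(n)) is true.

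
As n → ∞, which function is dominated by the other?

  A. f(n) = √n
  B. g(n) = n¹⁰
A

f(n) = √n is O(√n), while g(n) = n¹⁰ is O(n¹⁰).
Since O(√n) grows slower than O(n¹⁰), f(n) is dominated.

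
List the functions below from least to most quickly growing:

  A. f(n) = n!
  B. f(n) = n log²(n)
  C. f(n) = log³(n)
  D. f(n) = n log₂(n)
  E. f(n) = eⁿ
C < D < B < E < A

Comparing growth rates:
C = log³(n) is O(log³ n)
D = n log₂(n) is O(n log n)
B = n log²(n) is O(n log² n)
E = eⁿ is O(eⁿ)
A = n! is O(n!)

Therefore, the order from slowest to fastest is: C < D < B < E < A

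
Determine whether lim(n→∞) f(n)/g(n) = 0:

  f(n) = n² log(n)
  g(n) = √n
False

f(n) = n² log(n) is O(n² log n), and g(n) = √n is O(√n).
Since O(n² log n) grows faster than or equal to O(√n), f(n) = o(g(n)) is false.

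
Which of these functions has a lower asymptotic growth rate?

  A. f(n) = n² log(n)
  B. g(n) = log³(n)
B

f(n) = n² log(n) is O(n² log n), while g(n) = log³(n) is O(log³ n).
Since O(log³ n) grows slower than O(n² log n), g(n) is dominated.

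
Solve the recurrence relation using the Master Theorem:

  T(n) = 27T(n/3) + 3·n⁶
Θ(n⁶)

Master Theorem: a = 27, b = 3, f(n) = 3·n⁶.
Compute the critical exponent d = log₃(27) = 3.
Compare f(n) = Θ(n⁶) against n^d:
  k = 6 > d = 3, so f(n) = Ω(n^(d+ε)) — Case 3.
  Regularity: a·(n/b)^6/n^6 = a/b^6 = 27/729 < 1 ✓.
  The top-level work dominates: T(n) = Θ(f(n)) = Θ(n⁶).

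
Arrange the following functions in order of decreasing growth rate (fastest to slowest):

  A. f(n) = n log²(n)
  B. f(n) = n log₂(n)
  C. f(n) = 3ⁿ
C > A > B

Comparing growth rates:
C = 3ⁿ is O(3ⁿ)
A = n log²(n) is O(n log² n)
B = n log₂(n) is O(n log n)

Therefore, the order from fastest to slowest is: C > A > B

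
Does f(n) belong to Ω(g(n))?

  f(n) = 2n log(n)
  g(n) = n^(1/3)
True

f(n) = 2n log(n) is O(n log n), and g(n) = n^(1/3) is O(n^(1/3)).
Since O(n log n) grows at least as fast as O(n^(1/3)), f(n) = Ω(g(n)) is true.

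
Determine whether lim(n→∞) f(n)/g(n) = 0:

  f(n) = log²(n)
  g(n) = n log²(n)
True

f(n) = log²(n) is O(log² n), and g(n) = n log²(n) is O(n log² n).
Since O(log² n) grows strictly slower than O(n log² n), f(n) = o(g(n)) is true.
This means lim(n→∞) f(n)/g(n) = 0.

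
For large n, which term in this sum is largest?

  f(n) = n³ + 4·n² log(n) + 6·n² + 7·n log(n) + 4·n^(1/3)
n³

Looking at each term:
  - n³ is O(n³)
  - 4·n² log(n) is O(n² log n)
  - 6·n² is O(n²)
  - 7·n log(n) is O(n log n)
  - 4·n^(1/3) is O(n^(1/3))

The term n³ (O(n³)) grows fastest and dominates all others.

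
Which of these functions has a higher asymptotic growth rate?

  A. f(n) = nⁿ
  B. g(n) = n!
A

f(n) = nⁿ is O(nⁿ), while g(n) = n! is O(n!).
Since O(nⁿ) grows faster than O(n!), f(n) dominates.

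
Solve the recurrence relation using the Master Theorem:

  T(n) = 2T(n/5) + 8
Θ(n^log₅(2))

Master Theorem: a = 2, b = 5, f(n) = 8.
Compute the critical exponent d = log₅(2) = 0.431.
Compare f(n) = Θ(1) against n^d:
  k = 0 < d = 0.431, so f(n) = O(n^(d-ε)) — Case 1.
  The recursion cost dominates: T(n) = Θ(n^d) = Θ(n^log₅(2)).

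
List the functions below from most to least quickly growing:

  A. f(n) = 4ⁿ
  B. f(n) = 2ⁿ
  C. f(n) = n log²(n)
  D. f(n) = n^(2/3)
A > B > C > D

Comparing growth rates:
A = 4ⁿ is O(4ⁿ)
B = 2ⁿ is O(2ⁿ)
C = n log²(n) is O(n log² n)
D = n^(2/3) is O(n^(2/3))

Therefore, the order from fastest to slowest is: A > B > C > D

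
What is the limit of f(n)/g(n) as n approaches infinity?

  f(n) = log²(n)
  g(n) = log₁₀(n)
∞

Since log²(n) (O(log² n)) grows faster than log₁₀(n) (O(log n)),
the ratio f(n)/g(n) → ∞ as n → ∞.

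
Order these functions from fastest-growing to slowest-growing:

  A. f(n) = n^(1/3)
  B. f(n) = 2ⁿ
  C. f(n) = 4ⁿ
C > B > A

Comparing growth rates:
C = 4ⁿ is O(4ⁿ)
B = 2ⁿ is O(2ⁿ)
A = n^(1/3) is O(n^(1/3))

Therefore, the order from fastest to slowest is: C > B > A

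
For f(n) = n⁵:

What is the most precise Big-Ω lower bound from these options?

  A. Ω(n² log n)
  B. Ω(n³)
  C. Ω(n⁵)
C

f(n) = n⁵ is Ω(n⁵).
All listed options are valid Big-Ω bounds (lower bounds),
but Ω(n⁵) is the tightest (largest valid bound).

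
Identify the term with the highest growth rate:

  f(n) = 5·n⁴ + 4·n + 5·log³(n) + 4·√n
5·n⁴

Looking at each term:
  - 5·n⁴ is O(n⁴)
  - 4·n is O(n)
  - 5·log³(n) is O(log³ n)
  - 4·√n is O(√n)

The term 5·n⁴ (O(n⁴)) grows fastest and dominates all others.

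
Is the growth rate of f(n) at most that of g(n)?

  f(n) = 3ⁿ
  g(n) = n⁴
False

f(n) = 3ⁿ is O(3ⁿ), and g(n) = n⁴ is O(n⁴).
Since O(3ⁿ) grows faster than O(n⁴), f(n) = O(g(n)) is false.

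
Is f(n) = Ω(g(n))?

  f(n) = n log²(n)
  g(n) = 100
True

f(n) = n log²(n) is O(n log² n), and g(n) = 100 is O(1).
Since O(n log² n) grows at least as fast as O(1), f(n) = Ω(g(n)) is true.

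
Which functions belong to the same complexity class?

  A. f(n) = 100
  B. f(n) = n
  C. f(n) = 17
A and C

Examining each function:
  A. 100 is O(1)
  B. n is O(n)
  C. 17 is O(1)

Functions A and C both have the same complexity class.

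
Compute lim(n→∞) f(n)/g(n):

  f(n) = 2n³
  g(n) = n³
2

Since 2n³ and n³ have the same growth rate (O(n³)),
the ratio converges to a constant: 2.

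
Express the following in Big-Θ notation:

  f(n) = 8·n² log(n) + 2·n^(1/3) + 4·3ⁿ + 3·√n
Θ(3ⁿ)

Order the terms by growth rate: 2·n^(1/3) ≺ 3·√n ≺ 8·n² log(n) ≺ 4·3ⁿ.
The fastest-growing term 4·3ⁿ dominates as n → ∞; dropping its constant factor gives Θ(3ⁿ).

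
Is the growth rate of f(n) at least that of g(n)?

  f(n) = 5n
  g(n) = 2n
True

f(n) = 5n and g(n) = 2n are both O(n).
Big-Ω permits equal growth rates (f ≥ c·g for some c > 0), so f(n) = Ω(g(n)) is true.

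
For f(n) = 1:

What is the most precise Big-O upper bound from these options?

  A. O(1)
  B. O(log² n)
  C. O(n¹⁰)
A

f(n) = 1 is O(1).
All listed options are valid Big-O bounds (upper bounds),
but O(1) is the tightest (smallest valid bound).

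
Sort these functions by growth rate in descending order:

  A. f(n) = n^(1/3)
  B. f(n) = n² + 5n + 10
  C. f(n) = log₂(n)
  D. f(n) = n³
D > B > A > C

Comparing growth rates:
D = n³ is O(n³)
B = n² + 5n + 10 is O(n²)
A = n^(1/3) is O(n^(1/3))
C = log₂(n) is O(log n)

Therefore, the order from fastest to slowest is: D > B > A > C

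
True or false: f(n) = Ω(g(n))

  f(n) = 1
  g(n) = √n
False

f(n) = 1 is O(1), and g(n) = √n is O(√n).
Since O(1) grows slower than O(√n), f(n) = Ω(g(n)) is false.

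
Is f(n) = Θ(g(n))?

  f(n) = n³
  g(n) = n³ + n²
True

f(n) = n³ and g(n) = n³ + n² are both O(n³).
Since they have the same asymptotic growth rate, f(n) = Θ(g(n)) is true.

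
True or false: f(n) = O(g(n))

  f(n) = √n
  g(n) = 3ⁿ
True

f(n) = √n is O(√n), and g(n) = 3ⁿ is O(3ⁿ).
Since O(√n) ⊆ O(3ⁿ) (f grows no faster than g), f(n) = O(g(n)) is true.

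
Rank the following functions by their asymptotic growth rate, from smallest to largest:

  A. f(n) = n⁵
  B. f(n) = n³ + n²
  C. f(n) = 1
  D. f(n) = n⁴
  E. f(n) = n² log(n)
C < E < B < D < A

Comparing growth rates:
C = 1 is O(1)
E = n² log(n) is O(n² log n)
B = n³ + n² is O(n³)
D = n⁴ is O(n⁴)
A = n⁵ is O(n⁵)

Therefore, the order from slowest to fastest is: C < E < B < D < A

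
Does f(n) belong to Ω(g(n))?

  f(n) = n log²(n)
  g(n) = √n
True

f(n) = n log²(n) is O(n log² n), and g(n) = √n is O(√n).
Since O(n log² n) grows at least as fast as O(√n), f(n) = Ω(g(n)) is true.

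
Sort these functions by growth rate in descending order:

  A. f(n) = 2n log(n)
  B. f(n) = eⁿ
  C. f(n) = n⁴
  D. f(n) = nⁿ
D > B > C > A

Comparing growth rates:
D = nⁿ is O(nⁿ)
B = eⁿ is O(eⁿ)
C = n⁴ is O(n⁴)
A = 2n log(n) is O(n log n)

Therefore, the order from fastest to slowest is: D > B > C > A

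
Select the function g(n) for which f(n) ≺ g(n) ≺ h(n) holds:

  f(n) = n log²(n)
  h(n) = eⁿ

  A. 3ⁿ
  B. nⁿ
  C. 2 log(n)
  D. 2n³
D

We need g(n) with n log²(n) = o(g(n)) and g(n) = o(eⁿ), i.e. O(n log² n) ≺ g ≺ O(eⁿ).
Check each option:
  A. 3ⁿ — O(3ⁿ) does not grow strictly slower than h(n)
  B. nⁿ — O(nⁿ) does not grow strictly slower than h(n)
  C. 2 log(n) — O(log n) does not grow strictly faster than f(n)
  D. 2n³ — O(n³) is strictly between O(n log² n) and O(eⁿ) ✓

Only option D (2n³) lies strictly between.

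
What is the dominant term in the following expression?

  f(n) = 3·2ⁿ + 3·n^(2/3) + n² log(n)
3·2ⁿ

Looking at each term:
  - 3·2ⁿ is O(2ⁿ)
  - 3·n^(2/3) is O(n^(2/3))
  - n² log(n) is O(n² log n)

The term 3·2ⁿ (O(2ⁿ)) grows fastest and dominates all others.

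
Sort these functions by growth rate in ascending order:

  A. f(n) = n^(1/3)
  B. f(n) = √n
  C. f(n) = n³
A < B < C

Comparing growth rates:
A = n^(1/3) is O(n^(1/3))
B = √n is O(√n)
C = n³ is O(n³)

Therefore, the order from slowest to fastest is: A < B < C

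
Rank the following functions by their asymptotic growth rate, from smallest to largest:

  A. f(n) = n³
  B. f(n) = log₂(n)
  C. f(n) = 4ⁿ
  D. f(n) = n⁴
B < A < D < C

Comparing growth rates:
B = log₂(n) is O(log n)
A = n³ is O(n³)
D = n⁴ is O(n⁴)
C = 4ⁿ is O(4ⁿ)

Therefore, the order from slowest to fastest is: B < A < D < C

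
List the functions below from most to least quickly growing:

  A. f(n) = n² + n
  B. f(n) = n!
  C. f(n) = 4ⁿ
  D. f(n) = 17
B > C > A > D

Comparing growth rates:
B = n! is O(n!)
C = 4ⁿ is O(4ⁿ)
A = n² + n is O(n²)
D = 17 is O(1)

Therefore, the order from fastest to slowest is: B > C > A > D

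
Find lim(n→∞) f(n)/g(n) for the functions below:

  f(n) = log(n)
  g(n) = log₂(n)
log(2)

Since log(n) and log₂(n) have the same growth rate (O(log n)),
the ratio converges to a constant: log(2).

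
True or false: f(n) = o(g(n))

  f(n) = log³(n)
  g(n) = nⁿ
True

f(n) = log³(n) is O(log³ n), and g(n) = nⁿ is O(nⁿ).
Since O(log³ n) grows strictly slower than O(nⁿ), f(n) = o(g(n)) is true.
This means lim(n→∞) f(n)/g(n) = 0.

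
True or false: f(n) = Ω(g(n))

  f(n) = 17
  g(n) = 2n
False

f(n) = 17 is O(1), and g(n) = 2n is O(n).
Since O(1) grows slower than O(n), f(n) = Ω(g(n)) is false.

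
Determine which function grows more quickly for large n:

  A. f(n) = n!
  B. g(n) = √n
A

f(n) = n! is O(n!), while g(n) = √n is O(√n).
Since O(n!) grows faster than O(√n), f(n) dominates.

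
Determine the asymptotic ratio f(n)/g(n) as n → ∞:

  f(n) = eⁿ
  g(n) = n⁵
∞

Since eⁿ (O(eⁿ)) grows faster than n⁵ (O(n⁵)),
the ratio f(n)/g(n) → ∞ as n → ∞.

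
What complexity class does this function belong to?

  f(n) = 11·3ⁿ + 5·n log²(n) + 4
O(3ⁿ)

The dominant term in 11·3ⁿ + 5·n log²(n) + 4 is 11·3ⁿ, which is Θ(3ⁿ).
Lower-order terms (5·n log²(n), 4) are asymptotically negligible.
Constants are absorbed, so the tightest bound is O(3ⁿ).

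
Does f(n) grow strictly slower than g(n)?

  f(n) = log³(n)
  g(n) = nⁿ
True

f(n) = log³(n) is O(log³ n), and g(n) = nⁿ is O(nⁿ).
Since O(log³ n) grows strictly slower than O(nⁿ), f(n) = o(g(n)) is true.
This means lim(n→∞) f(n)/g(n) = 0.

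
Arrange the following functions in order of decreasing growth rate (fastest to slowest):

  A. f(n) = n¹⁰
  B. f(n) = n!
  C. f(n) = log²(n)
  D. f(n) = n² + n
B > A > D > C

Comparing growth rates:
B = n! is O(n!)
A = n¹⁰ is O(n¹⁰)
D = n² + n is O(n²)
C = log²(n) is O(log² n)

Therefore, the order from fastest to slowest is: B > A > D > C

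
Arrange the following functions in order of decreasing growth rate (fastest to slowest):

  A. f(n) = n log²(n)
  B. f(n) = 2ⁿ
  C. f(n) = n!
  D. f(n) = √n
C > B > A > D

Comparing growth rates:
C = n! is O(n!)
B = 2ⁿ is O(2ⁿ)
A = n log²(n) is O(n log² n)
D = √n is O(√n)

Therefore, the order from fastest to slowest is: C > B > A > D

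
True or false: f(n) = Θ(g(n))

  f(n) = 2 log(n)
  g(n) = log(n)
True

f(n) = 2 log(n) and g(n) = log(n) are both O(log n).
Since they have the same asymptotic growth rate, f(n) = Θ(g(n)) is true.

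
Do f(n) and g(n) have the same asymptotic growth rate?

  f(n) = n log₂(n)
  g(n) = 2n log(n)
True

f(n) = n log₂(n) and g(n) = 2n log(n) are both O(n log n).
Since they have the same asymptotic growth rate, f(n) = Θ(g(n)) is true.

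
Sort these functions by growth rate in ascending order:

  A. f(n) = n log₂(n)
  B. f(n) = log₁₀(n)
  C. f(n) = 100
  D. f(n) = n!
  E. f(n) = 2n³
C < B < A < E < D

Comparing growth rates:
C = 100 is O(1)
B = log₁₀(n) is O(log n)
A = n log₂(n) is O(n log n)
E = 2n³ is O(n³)
D = n! is O(n!)

Therefore, the order from slowest to fastest is: C < B < A < E < D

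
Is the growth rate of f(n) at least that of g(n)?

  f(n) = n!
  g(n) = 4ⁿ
True

f(n) = n! is O(n!), and g(n) = 4ⁿ is O(4ⁿ).
Since O(n!) grows at least as fast as O(4ⁿ), f(n) = Ω(g(n)) is true.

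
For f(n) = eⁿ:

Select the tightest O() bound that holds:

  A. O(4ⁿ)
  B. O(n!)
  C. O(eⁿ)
C

f(n) = eⁿ is O(eⁿ).
All listed options are valid Big-O bounds (upper bounds),
but O(eⁿ) is the tightest (smallest valid bound).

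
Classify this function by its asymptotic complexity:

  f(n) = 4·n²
O(n²)

The dominant term in 4·n² is 4·n², which is Θ(n²).
Constants are absorbed, so the tightest bound is O(n²).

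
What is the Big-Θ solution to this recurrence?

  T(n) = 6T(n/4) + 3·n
Θ(n^log₄(6))

Master Theorem: a = 6, b = 4, f(n) = 3·n.
Compute the critical exponent d = log₄(6) = 1.292.
Compare f(n) = Θ(n) against n^d:
  k = 1 < d = 1.292, so f(n) = O(n^(d-ε)) — Case 1.
  The recursion cost dominates: T(n) = Θ(n^d) = Θ(n^log₄(6)).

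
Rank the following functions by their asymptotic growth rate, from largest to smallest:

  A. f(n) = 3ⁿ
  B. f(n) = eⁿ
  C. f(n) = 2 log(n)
A > B > C

Comparing growth rates:
A = 3ⁿ is O(3ⁿ)
B = eⁿ is O(eⁿ)
C = 2 log(n) is O(log n)

Therefore, the order from fastest to slowest is: A > B > C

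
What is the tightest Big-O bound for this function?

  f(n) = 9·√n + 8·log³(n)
O(√n)

The dominant term in 9·√n + 8·log³(n) is 9·√n, which is Θ(√n).
Lower-order terms (8·log³(n)) are asymptotically negligible.
Constants are absorbed, so the tightest bound is O(√n).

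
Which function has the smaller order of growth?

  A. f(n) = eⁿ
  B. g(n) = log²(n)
B

f(n) = eⁿ is O(eⁿ), while g(n) = log²(n) is O(log² n).
Since O(log² n) grows slower than O(eⁿ), g(n) is dominated.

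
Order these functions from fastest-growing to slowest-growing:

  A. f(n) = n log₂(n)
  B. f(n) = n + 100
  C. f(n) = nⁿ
C > A > B

Comparing growth rates:
C = nⁿ is O(nⁿ)
A = n log₂(n) is O(n log n)
B = n + 100 is O(n)

Therefore, the order from fastest to slowest is: C > A > B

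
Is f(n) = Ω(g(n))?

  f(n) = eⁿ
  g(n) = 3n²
True

f(n) = eⁿ is O(eⁿ), and g(n) = 3n² is O(n²).
Since O(eⁿ) grows at least as fast as O(n²), f(n) = Ω(g(n)) is true.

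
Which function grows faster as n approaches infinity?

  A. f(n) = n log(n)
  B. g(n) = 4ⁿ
B

f(n) = n log(n) is O(n log n), while g(n) = 4ⁿ is O(4ⁿ).
Since O(4ⁿ) grows faster than O(n log n), g(n) dominates.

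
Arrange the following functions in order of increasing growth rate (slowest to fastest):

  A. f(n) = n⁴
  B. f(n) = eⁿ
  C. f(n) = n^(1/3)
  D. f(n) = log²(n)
D < C < A < B

Comparing growth rates:
D = log²(n) is O(log² n)
C = n^(1/3) is O(n^(1/3))
A = n⁴ is O(n⁴)
B = eⁿ is O(eⁿ)

Therefore, the order from slowest to fastest is: D < C < A < B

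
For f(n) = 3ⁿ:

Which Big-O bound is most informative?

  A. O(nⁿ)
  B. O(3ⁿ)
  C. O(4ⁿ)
B

f(n) = 3ⁿ is O(3ⁿ).
All listed options are valid Big-O bounds (upper bounds),
but O(3ⁿ) is the tightest (smallest valid bound).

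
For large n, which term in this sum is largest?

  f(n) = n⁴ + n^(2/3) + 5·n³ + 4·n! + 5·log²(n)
4·n!

Looking at each term:
  - n⁴ is O(n⁴)
  - n^(2/3) is O(n^(2/3))
  - 5·n³ is O(n³)
  - 4·n! is O(n!)
  - 5·log²(n) is O(log² n)

The term 4·n! (O(n!)) grows fastest and dominates all others.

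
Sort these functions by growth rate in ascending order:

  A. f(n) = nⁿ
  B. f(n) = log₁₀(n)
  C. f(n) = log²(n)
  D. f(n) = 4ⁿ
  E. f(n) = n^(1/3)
B < C < E < D < A

Comparing growth rates:
B = log₁₀(n) is O(log n)
C = log²(n) is O(log² n)
E = n^(1/3) is O(n^(1/3))
D = 4ⁿ is O(4ⁿ)
A = nⁿ is O(nⁿ)

Therefore, the order from slowest to fastest is: B < C < E < D < A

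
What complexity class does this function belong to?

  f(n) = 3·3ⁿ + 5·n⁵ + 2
O(3ⁿ)

The dominant term in 3·3ⁿ + 5·n⁵ + 2 is 3·3ⁿ, which is Θ(3ⁿ).
Lower-order terms (5·n⁵, 2) are asymptotically negligible.
Constants are absorbed, so the tightest bound is O(3ⁿ).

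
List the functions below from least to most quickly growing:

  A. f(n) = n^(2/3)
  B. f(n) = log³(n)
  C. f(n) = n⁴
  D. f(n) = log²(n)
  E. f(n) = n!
D < B < A < C < E

Comparing growth rates:
D = log²(n) is O(log² n)
B = log³(n) is O(log³ n)
A = n^(2/3) is O(n^(2/3))
C = n⁴ is O(n⁴)
E = n! is O(n!)

Therefore, the order from slowest to fastest is: D < B < A < C < E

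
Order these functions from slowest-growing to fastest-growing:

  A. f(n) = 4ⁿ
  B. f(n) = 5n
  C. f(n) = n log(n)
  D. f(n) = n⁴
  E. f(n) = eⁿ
B < C < D < E < A

Comparing growth rates:
B = 5n is O(n)
C = n log(n) is O(n log n)
D = n⁴ is O(n⁴)
E = eⁿ is O(eⁿ)
A = 4ⁿ is O(4ⁿ)

Therefore, the order from slowest to fastest is: B < C < D < E < A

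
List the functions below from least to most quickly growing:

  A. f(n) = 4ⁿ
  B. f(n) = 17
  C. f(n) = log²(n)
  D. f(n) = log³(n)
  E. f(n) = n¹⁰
B < C < D < E < A

Comparing growth rates:
B = 17 is O(1)
C = log²(n) is O(log² n)
D = log³(n) is O(log³ n)
E = n¹⁰ is O(n¹⁰)
A = 4ⁿ is O(4ⁿ)

Therefore, the order from slowest to fastest is: B < C < D < E < A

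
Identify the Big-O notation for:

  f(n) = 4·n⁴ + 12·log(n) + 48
O(n⁴)

The dominant term in 4·n⁴ + 12·log(n) + 48 is 4·n⁴, which is Θ(n⁴).
Lower-order terms (12·log(n), 48) are asymptotically negligible.
Constants are absorbed, so the tightest bound is O(n⁴).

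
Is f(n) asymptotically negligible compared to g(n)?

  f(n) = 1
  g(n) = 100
False

f(n) = 1 is O(1), and g(n) = 100 is O(1).
Since they have the same growth rate, f(n) = o(g(n)) is false.
(f = o(g) requires f to grow strictly slower, not equal.)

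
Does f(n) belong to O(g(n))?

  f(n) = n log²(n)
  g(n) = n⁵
True

f(n) = n log²(n) is O(n log² n), and g(n) = n⁵ is O(n⁵).
Since O(n log² n) ⊆ O(n⁵) (f grows no faster than g), f(n) = O(g(n)) is true.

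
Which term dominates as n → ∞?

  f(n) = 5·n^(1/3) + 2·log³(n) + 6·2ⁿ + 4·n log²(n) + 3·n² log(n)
6·2ⁿ

Looking at each term:
  - 5·n^(1/3) is O(n^(1/3))
  - 2·log³(n) is O(log³ n)
  - 6·2ⁿ is O(2ⁿ)
  - 4·n log²(n) is O(n log² n)
  - 3·n² log(n) is O(n² log n)

The term 6·2ⁿ (O(2ⁿ)) grows fastest and dominates all others.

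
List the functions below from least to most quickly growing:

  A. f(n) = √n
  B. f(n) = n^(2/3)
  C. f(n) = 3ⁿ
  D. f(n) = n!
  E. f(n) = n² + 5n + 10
A < B < E < C < D

Comparing growth rates:
A = √n is O(√n)
B = n^(2/3) is O(n^(2/3))
E = n² + 5n + 10 is O(n²)
C = 3ⁿ is O(3ⁿ)
D = n! is O(n!)

Therefore, the order from slowest to fastest is: A < B < E < C < D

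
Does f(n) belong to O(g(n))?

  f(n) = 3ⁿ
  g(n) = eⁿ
False

f(n) = 3ⁿ is O(3ⁿ), and g(n) = eⁿ is O(eⁿ).
Since O(3ⁿ) grows faster than O(eⁿ), f(n) = O(g(n)) is false.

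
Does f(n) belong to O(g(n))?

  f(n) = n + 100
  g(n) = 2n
True

f(n) = n + 100 and g(n) = 2n are both O(n).
Big-O permits equal growth rates (f ≤ c·g for some c), so f(n) = O(g(n)) is true.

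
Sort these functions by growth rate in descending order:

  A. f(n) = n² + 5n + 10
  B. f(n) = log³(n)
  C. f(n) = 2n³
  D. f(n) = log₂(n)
C > A > B > D

Comparing growth rates:
C = 2n³ is O(n³)
A = n² + 5n + 10 is O(n²)
B = log³(n) is O(log³ n)
D = log₂(n) is O(log n)

Therefore, the order from fastest to slowest is: C > A > B > D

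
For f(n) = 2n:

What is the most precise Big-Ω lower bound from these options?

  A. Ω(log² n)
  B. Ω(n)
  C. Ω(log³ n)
B

f(n) = 2n is Ω(n).
All listed options are valid Big-Ω bounds (lower bounds),
but Ω(n) is the tightest (largest valid bound).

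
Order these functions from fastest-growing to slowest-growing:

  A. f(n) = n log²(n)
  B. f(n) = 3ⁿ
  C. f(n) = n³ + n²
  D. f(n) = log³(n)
B > C > A > D

Comparing growth rates:
B = 3ⁿ is O(3ⁿ)
C = n³ + n² is O(n³)
A = n log²(n) is O(n log² n)
D = log³(n) is O(log³ n)

Therefore, the order from fastest to slowest is: B > C > A > D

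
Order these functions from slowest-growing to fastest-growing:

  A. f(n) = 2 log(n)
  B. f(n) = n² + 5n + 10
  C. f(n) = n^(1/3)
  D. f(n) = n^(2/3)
A < C < D < B

Comparing growth rates:
A = 2 log(n) is O(log n)
C = n^(1/3) is O(n^(1/3))
D = n^(2/3) is O(n^(2/3))
B = n² + 5n + 10 is O(n²)

Therefore, the order from slowest to fastest is: A < C < D < B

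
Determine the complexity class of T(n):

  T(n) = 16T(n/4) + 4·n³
Θ(n³)

Master Theorem: a = 16, b = 4, f(n) = 4·n³.
Compute the critical exponent d = log₄(16) = 2.
Compare f(n) = Θ(n³) against n^d:
  k = 3 > d = 2, so f(n) = Ω(n^(d+ε)) — Case 3.
  Regularity: a·(n/b)^3/n^3 = a/b^3 = 16/64 < 1 ✓.
  The top-level work dominates: T(n) = Θ(f(n)) = Θ(n³).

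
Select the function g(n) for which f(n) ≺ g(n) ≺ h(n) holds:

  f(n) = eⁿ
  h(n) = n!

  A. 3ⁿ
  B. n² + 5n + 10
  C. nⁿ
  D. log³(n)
A

We need g(n) with eⁿ = o(g(n)) and g(n) = o(n!), i.e. O(eⁿ) ≺ g ≺ O(n!).
Check each option:
  A. 3ⁿ — O(3ⁿ) is strictly between O(eⁿ) and O(n!) ✓
  B. n² + 5n + 10 — O(n²) does not grow strictly faster than f(n)
  C. nⁿ — O(nⁿ) does not grow strictly slower than h(n)
  D. log³(n) — O(log³ n) does not grow strictly faster than f(n)

Only option A (3ⁿ) lies strictly between.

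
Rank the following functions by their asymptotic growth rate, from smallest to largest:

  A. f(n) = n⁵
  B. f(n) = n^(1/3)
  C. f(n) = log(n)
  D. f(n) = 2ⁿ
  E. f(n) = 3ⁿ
C < B < A < D < E

Comparing growth rates:
C = log(n) is O(log n)
B = n^(1/3) is O(n^(1/3))
A = n⁵ is O(n⁵)
D = 2ⁿ is O(2ⁿ)
E = 3ⁿ is O(3ⁿ)

Therefore, the order from slowest to fastest is: C < B < A < D < E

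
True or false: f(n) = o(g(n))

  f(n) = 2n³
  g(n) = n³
False

f(n) = 2n³ is O(n³), and g(n) = n³ is O(n³).
Since they have the same growth rate, f(n) = o(g(n)) is false.
(f = o(g) requires f to grow strictly slower, not equal.)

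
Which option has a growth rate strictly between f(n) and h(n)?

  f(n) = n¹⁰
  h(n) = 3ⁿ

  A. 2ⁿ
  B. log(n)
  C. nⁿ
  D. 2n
A

We need g(n) with n¹⁰ = o(g(n)) and g(n) = o(3ⁿ), i.e. O(n¹⁰) ≺ g ≺ O(3ⁿ).
Check each option:
  A. 2ⁿ — O(2ⁿ) is strictly between O(n¹⁰) and O(3ⁿ) ✓
  B. log(n) — O(log n) does not grow strictly faster than f(n)
  C. nⁿ — O(nⁿ) does not grow strictly slower than h(n)
  D. 2n — O(n) does not grow strictly faster than f(n)

Only option A (2ⁿ) lies strictly between.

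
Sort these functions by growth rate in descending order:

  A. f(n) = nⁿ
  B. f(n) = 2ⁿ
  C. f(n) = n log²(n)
A > B > C

Comparing growth rates:
A = nⁿ is O(nⁿ)
B = 2ⁿ is O(2ⁿ)
C = n log²(n) is O(n log² n)

Therefore, the order from fastest to slowest is: A > B > C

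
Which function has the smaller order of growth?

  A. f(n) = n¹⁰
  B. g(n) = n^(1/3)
B

f(n) = n¹⁰ is O(n¹⁰), while g(n) = n^(1/3) is O(n^(1/3)).
Since O(n^(1/3)) grows slower than O(n¹⁰), g(n) is dominated.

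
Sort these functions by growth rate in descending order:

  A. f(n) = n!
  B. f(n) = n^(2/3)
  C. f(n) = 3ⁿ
A > C > B

Comparing growth rates:
A = n! is O(n!)
C = 3ⁿ is O(3ⁿ)
B = n^(2/3) is O(n^(2/3))

Therefore, the order from fastest to slowest is: A > C > B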